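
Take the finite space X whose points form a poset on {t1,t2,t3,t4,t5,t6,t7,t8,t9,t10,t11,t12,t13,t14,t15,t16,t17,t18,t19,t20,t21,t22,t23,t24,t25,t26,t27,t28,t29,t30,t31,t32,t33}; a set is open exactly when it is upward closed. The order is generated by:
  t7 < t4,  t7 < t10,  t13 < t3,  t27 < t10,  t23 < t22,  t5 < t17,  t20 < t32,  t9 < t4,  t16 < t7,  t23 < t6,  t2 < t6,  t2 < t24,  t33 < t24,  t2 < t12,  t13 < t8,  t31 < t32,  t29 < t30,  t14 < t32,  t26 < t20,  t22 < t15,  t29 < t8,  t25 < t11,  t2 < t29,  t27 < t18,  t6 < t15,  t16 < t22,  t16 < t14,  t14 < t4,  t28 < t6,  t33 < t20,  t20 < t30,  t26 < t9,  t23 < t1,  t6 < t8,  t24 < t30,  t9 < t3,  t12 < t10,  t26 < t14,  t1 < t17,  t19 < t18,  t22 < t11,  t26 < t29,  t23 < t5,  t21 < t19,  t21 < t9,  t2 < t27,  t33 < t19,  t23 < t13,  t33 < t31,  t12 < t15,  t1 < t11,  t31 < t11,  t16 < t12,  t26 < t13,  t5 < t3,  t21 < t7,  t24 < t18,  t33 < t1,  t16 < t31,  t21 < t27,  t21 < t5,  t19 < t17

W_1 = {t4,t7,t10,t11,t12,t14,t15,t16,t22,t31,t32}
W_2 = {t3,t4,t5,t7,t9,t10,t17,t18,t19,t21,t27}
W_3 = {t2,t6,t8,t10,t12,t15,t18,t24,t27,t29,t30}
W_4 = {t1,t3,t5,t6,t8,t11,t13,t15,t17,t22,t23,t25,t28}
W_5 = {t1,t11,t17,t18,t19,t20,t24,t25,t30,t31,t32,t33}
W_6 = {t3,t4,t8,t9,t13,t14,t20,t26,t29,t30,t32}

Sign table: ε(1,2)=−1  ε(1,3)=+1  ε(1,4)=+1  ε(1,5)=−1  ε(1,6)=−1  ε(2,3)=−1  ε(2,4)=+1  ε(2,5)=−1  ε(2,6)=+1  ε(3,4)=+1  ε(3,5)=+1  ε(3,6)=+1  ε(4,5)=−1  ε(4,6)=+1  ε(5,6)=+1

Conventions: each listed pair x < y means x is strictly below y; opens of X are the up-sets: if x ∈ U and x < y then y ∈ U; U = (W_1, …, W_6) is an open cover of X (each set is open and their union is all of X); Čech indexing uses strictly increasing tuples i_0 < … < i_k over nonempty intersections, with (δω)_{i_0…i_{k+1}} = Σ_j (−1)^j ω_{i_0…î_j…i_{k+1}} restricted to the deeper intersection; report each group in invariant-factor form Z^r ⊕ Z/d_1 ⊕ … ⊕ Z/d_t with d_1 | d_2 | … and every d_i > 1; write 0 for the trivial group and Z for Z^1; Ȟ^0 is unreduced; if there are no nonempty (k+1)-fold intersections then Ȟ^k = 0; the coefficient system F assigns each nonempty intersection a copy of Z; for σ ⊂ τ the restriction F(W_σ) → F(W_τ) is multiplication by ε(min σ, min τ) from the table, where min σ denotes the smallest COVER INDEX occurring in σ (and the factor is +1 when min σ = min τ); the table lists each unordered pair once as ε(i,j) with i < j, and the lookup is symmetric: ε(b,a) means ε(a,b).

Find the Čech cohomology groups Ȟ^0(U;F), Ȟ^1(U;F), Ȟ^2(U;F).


Ȟ^0(U;F) ≅ 0,  Ȟ^1(U;F) ≅ Z/2,  Ȟ^2(U;F) ≅ Z

nerve of the cover:
  W12={t4,t7,t10} W13={t10,t12,t15} W14={t11,t15,t22} W15={t11,t31,t32} W16={t4,t14,t32} W23={t10,t18,t27} W24={t3,t5,t17} W25={t17,t18,t19} W26={t3,t4,t9} W34={t6,t8,t15} W35={t18,t24,t30} W36={t8,t29,t30} W45={t1,t11,t17,t25} W46={t3,t8,t13} W56={t20,t30,t32}
  W123={t10} W126={t4} W134={t15} W145={t11} W156={t32} W235={t18} W245={t17} W246={t3} W346={t8} W356={t30}
C dims 6,15,10; δ0: rk 6, SNF 1^5·2; δ1: rk 9, SNF 1^9
Ȟ^0 = (6 − 6) − 0 = 0, so Ȟ^0 ≅ 0
Ȟ^1 = (15 − 9) − 6 = 0 plus torsion [2], so Ȟ^1 ≅ Z/2
Ȟ^2 = (10 − 0) − 9 = 1, so Ȟ^2 ≅ Z


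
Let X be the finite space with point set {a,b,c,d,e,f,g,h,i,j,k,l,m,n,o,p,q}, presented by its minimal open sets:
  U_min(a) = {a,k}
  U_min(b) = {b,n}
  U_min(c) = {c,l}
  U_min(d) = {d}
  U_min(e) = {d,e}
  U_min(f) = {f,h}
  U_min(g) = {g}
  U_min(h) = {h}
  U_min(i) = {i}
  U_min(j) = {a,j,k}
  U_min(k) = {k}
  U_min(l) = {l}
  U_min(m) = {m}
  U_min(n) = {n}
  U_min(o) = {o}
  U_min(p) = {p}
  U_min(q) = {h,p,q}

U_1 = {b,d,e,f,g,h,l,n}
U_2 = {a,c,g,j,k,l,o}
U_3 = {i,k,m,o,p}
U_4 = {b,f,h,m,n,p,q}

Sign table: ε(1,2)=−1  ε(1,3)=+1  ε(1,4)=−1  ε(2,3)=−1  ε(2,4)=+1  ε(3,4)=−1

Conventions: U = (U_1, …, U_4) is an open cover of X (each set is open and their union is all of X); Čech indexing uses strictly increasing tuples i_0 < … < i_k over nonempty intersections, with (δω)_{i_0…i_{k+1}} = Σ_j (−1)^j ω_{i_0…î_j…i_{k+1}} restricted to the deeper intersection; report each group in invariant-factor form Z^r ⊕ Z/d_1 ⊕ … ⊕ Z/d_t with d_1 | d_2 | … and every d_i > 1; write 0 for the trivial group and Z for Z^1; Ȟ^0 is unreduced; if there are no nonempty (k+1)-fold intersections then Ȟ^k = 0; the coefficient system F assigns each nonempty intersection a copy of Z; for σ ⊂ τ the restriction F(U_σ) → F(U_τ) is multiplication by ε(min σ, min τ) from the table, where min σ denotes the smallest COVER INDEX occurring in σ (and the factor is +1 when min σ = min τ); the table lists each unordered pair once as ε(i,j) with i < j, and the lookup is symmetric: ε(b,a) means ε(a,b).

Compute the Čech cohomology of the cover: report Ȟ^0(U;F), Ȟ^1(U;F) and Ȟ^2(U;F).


nerve simplices:
  U12={g,l} U14={b,f,h,n} U23={k,o} U34={m,p}
C dims 4,4; δ0: rk 3, SNF 1^3
degree 0: 4−3−0 = 1 → Ȟ^0 ≅ Z
degree 1: 4−0−3 = 1 → Ȟ^1 ≅ Z
degree 2: 0−0−0 = 0 → Ȟ^2 ≅ 0

Ȟ^0 = Z, Ȟ^1 = Z, Ȟ^2 = 0


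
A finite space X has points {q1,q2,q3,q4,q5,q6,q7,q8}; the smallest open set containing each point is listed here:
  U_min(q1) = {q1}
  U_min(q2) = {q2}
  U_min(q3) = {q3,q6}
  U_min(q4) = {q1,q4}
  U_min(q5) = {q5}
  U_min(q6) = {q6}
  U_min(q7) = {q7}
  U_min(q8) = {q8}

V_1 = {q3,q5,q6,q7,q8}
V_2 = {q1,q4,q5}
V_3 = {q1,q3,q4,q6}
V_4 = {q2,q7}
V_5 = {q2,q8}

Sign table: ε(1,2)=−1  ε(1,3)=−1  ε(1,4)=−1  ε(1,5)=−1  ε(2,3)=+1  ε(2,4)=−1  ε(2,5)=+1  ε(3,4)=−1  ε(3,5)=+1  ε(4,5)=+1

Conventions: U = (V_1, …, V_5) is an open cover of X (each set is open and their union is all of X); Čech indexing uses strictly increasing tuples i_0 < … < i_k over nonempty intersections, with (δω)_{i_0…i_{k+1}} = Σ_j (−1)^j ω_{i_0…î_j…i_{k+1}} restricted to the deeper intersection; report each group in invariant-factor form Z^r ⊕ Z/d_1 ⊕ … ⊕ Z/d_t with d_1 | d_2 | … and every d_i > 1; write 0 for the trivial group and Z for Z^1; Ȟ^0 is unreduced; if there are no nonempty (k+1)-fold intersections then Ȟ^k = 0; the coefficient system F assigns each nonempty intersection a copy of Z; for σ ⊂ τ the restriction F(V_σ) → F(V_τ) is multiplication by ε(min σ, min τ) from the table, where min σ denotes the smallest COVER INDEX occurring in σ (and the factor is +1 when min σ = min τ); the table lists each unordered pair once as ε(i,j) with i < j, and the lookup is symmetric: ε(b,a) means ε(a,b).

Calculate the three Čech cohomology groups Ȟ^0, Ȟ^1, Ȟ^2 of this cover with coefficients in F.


nonempty intersections:
  V12={q5} V13={q3,q6} V14={q7} V15={q8} V23={q1,q4} V45={q2}
C dims 5,6; δ0: rk 4, SNF 1^4
Ȟ^0: (5−4)−0=1 ⇒ Z
Ȟ^1: (6−0)−4=2 ⇒ Z^2
Ȟ^2: (0−0)−0=0 ⇒ 0

Ȟ^0(U;F) ≅ Z,  Ȟ^1(U;F) ≅ Z^2,  Ȟ^2(U;F) ≅ 0


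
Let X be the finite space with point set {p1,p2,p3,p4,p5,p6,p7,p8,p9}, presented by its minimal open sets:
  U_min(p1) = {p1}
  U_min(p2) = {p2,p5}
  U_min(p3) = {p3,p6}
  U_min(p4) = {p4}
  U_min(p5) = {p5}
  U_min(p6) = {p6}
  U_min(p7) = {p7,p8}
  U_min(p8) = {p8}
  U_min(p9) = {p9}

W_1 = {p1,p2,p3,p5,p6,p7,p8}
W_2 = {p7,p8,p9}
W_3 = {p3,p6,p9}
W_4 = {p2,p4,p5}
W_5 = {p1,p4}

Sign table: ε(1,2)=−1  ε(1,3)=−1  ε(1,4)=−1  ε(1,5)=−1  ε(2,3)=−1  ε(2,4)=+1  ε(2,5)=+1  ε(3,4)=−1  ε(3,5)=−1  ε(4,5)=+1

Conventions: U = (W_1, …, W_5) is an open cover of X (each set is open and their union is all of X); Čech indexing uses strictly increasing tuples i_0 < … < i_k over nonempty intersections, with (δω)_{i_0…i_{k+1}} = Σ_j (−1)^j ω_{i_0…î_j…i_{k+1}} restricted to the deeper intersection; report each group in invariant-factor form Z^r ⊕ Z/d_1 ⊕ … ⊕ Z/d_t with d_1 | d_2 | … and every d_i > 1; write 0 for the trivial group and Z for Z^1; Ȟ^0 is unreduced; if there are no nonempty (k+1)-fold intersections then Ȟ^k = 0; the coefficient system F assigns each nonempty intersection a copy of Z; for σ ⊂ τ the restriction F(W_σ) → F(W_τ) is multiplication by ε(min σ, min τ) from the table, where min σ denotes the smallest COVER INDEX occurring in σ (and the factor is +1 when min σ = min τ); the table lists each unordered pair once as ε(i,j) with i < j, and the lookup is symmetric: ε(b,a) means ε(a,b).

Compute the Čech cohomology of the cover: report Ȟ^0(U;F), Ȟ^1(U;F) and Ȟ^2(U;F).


Ȟ^0(U;F) ≅ 0, Ȟ^1(U;F) ≅ Z ⊕ Z/2, Ȟ^2(U;F) ≅ 0

nonempty intersections:
  W12={p7,p8} W13={p3,p6} W14={p2,p5} W15={p1} W23={p9} W45={p4}
C dims 5,6; δ0: rk 5, SNF 1^4·2
Ȟ^0: (5−5)−0=0 ⇒ 0
Ȟ^1: (6−0)−5=1 plus torsion [2] ⇒ Z ⊕ Z/2
Ȟ^2: (0−0)−0=0 ⇒ 0


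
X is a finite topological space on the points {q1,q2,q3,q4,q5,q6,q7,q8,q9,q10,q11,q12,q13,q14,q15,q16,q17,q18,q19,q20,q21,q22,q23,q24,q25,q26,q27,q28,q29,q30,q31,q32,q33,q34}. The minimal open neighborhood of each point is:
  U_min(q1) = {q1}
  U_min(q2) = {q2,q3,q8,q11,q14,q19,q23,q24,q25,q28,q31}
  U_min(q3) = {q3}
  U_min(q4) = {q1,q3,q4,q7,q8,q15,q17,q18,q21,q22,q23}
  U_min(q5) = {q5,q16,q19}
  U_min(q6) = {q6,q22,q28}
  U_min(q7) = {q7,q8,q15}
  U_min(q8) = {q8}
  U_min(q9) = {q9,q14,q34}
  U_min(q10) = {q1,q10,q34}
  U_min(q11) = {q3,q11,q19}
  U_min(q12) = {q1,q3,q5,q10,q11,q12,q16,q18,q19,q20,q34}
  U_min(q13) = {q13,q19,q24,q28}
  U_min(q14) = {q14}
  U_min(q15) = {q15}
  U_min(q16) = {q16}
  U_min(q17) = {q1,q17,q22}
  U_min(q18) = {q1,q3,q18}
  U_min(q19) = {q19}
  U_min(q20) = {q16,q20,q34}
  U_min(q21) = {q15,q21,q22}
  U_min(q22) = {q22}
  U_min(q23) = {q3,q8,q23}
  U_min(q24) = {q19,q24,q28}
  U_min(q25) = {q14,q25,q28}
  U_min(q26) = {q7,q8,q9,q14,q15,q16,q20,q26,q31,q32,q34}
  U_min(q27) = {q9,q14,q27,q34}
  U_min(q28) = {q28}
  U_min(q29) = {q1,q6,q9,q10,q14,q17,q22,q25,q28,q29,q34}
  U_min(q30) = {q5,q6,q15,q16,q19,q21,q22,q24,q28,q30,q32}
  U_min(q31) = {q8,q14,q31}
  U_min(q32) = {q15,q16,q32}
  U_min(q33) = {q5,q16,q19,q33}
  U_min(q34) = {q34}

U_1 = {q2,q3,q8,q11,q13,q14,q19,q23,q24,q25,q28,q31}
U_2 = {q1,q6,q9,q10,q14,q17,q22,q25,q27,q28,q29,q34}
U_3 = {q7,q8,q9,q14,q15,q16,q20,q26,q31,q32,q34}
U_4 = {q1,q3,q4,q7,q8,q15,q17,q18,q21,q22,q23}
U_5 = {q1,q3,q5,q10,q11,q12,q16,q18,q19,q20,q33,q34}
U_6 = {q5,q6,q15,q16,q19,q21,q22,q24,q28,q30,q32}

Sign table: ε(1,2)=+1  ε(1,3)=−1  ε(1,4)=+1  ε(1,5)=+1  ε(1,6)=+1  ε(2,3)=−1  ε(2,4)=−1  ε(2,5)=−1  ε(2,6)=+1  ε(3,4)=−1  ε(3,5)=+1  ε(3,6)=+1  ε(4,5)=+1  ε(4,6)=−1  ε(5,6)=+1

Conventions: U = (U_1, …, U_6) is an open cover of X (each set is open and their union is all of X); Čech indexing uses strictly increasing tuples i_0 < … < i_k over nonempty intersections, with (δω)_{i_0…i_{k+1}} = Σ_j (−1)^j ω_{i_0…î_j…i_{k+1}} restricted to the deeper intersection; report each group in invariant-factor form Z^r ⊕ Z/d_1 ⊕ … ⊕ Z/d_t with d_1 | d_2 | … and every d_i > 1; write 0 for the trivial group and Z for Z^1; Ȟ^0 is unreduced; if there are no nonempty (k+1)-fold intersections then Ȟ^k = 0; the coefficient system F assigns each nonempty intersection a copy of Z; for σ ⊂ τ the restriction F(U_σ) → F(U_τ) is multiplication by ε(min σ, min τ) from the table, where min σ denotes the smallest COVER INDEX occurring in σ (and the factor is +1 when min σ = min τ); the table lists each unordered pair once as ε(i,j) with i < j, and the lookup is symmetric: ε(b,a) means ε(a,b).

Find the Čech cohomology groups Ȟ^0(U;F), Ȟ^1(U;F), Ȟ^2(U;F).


Ȟ^0(U;F) ≅ 0,  Ȟ^1(U;F) ≅ Z/2,  Ȟ^2(U;F) ≅ Z

nonempty intersections:
  U12={q14,q25,q28} U13={q8,q14,q31} U14={q3,q8,q23} U15={q3,q11,q19} U16={q19,q24,q28} U23={q9,q14,q34} U24={q1,q17,q22} U25={q1,q10,q34} U26={q6,q22,q28} U34={q7,q8,q15} U35={q16,q20,q34} U36={q15,q16,q32} U45={q1,q3,q18} U46={q15,q21,q22} U56={q5,q16,q19}
  U123={q14} U126={q28} U134={q8} U145={q3} U156={q19} U235={q34} U245={q1} U246={q22} U346={q15} U356={q16}
C dims 6,15,10; δ0: rk 6, SNF 1^5·2; δ1: rk 9, SNF 1^9
Ȟ^0: (6−6)−0=0 ⇒ 0
Ȟ^1: (15−9)−6=0 plus torsion [2] ⇒ Z/2
Ȟ^2: (10−0)−9=1 ⇒ Z


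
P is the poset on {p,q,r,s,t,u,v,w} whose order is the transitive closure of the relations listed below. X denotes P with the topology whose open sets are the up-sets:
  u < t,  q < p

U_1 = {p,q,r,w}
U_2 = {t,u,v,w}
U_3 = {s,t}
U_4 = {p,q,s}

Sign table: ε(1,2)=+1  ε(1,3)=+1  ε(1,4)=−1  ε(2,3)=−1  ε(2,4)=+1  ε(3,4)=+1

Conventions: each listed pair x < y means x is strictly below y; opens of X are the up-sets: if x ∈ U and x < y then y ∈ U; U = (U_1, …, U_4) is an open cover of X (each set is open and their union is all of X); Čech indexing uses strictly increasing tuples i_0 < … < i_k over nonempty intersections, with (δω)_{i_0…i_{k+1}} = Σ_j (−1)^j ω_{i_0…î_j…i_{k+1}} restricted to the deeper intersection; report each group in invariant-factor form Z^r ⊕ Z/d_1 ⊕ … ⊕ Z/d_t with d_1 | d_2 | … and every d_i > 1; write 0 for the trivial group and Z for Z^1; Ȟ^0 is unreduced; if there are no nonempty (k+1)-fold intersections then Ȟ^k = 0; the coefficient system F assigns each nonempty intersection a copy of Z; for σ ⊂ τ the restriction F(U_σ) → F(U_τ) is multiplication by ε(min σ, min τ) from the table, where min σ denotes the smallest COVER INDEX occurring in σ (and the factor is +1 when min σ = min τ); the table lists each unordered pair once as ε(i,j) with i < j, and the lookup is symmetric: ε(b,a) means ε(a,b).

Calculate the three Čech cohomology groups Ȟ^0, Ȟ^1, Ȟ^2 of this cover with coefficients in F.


Ȟ^0 = Z, Ȟ^1 = Z, Ȟ^2 = 0

intersection data:
  U12={w} U14={p,q} U23={t} U34={s}
C dims 4,4; δ0: rk 3, SNF 1^3
Ȟ^0 = (4 − 3) − 0 = 1, so Ȟ^0 ≅ Z
Ȟ^1 = (4 − 0) − 3 = 1, so Ȟ^1 ≅ Z
Ȟ^2 = (0 − 0) − 0 = 0, so Ȟ^2 ≅ 0


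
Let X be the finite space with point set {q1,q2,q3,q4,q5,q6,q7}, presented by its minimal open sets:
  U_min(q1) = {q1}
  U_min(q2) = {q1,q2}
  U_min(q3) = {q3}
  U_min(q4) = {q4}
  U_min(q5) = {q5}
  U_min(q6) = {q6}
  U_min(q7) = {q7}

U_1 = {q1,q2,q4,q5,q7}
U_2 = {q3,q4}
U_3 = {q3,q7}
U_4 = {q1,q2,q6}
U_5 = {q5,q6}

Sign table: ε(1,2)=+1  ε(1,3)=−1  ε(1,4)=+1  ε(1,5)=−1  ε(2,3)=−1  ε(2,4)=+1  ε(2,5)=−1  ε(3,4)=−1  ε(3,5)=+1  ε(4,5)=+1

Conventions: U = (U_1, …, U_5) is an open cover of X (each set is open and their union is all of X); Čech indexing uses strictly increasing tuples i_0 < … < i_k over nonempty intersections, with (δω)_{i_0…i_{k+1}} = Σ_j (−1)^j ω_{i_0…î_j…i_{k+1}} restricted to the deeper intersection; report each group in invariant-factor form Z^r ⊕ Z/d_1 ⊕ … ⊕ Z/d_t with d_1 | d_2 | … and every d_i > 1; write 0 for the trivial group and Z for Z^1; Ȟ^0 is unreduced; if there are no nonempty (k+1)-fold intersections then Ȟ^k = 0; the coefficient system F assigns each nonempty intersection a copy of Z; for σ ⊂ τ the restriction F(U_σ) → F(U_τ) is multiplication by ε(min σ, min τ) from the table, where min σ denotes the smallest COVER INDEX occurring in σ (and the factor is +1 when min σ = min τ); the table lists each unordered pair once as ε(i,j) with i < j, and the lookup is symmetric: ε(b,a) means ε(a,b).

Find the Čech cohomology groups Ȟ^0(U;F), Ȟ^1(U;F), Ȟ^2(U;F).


intersection data:
  U12={q4} U13={q7} U14={q1,q2} U15={q5} U23={q3} U45={q6}
C dims 5,6; δ0: rk 5, SNF 1^4·2
Ȟ^0 = (5 − 5) − 0 = 0, so Ȟ^0 ≅ 0
Ȟ^1 = (6 − 0) − 5 = 1 plus torsion [2], so Ȟ^1 ≅ Z ⊕ Z/2
Ȟ^2 = (0 − 0) − 0 = 0, so Ȟ^2 ≅ 0

Ȟ^0(U;F) ≅ 0, Ȟ^1(U;F) ≅ Z ⊕ Z/2 and Ȟ^2(U;F) ≅ 0


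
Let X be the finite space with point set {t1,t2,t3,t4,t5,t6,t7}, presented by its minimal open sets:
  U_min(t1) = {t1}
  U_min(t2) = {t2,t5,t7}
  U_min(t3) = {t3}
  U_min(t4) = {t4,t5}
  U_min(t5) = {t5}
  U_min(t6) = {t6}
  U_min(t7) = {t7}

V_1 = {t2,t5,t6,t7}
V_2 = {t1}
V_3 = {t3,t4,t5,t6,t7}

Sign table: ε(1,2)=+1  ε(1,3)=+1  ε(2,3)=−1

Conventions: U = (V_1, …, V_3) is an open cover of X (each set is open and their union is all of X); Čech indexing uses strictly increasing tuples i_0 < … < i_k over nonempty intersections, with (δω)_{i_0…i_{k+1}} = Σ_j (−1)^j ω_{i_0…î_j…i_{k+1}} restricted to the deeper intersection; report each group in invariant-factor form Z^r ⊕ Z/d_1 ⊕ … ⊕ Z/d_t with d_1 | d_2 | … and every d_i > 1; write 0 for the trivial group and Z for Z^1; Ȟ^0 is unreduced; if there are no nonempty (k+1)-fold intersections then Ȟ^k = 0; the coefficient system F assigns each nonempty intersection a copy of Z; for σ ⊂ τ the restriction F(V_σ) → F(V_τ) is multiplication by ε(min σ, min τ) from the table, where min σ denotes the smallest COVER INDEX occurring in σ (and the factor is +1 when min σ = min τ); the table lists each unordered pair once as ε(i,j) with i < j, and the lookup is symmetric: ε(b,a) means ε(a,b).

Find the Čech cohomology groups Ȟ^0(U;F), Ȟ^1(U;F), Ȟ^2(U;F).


Ȟ^0(U;F) ≅ Z^2, Ȟ^1(U;F) ≅ 0 and Ȟ^2(U;F) ≅ 0

nerve of the cover:
  V13={t5,t6,t7}
C dims 3,1; δ0: rk 1, SNF 1^1
Ȟ^0 = (3 − 1) − 0 = 2, so Ȟ^0 ≅ Z^2
Ȟ^1 = (1 − 0) − 1 = 0, so Ȟ^1 ≅ 0
Ȟ^2 = (0 − 0) − 0 = 0, so Ȟ^2 ≅ 0


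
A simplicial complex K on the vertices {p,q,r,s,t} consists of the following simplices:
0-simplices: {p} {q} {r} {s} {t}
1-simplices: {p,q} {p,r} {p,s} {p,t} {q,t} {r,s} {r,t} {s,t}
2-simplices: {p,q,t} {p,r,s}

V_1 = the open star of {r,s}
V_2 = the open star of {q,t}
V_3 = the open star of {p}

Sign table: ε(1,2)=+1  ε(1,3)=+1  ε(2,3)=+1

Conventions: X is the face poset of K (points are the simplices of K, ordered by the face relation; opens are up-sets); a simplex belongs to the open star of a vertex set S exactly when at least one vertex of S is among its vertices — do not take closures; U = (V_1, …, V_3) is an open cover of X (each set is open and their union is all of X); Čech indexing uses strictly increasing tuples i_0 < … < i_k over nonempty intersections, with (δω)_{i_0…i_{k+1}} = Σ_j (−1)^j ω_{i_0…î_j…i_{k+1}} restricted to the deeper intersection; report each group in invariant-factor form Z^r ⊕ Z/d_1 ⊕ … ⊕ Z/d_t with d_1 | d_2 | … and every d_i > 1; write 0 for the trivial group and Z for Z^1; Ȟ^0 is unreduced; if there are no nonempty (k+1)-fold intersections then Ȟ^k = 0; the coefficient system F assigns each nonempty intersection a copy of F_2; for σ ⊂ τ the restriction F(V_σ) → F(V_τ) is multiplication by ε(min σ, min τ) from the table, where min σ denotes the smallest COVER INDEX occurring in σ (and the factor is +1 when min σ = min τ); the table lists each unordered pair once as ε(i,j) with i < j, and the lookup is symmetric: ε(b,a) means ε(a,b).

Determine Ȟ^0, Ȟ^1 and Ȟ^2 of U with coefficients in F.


nonempty intersections:
  V1={{r},{s},{p,r},{p,s},{r,s},{r,t},{s,t},{p,r,s}} V2={{q},{t},{p,q},{p,t},{q,t},{r,t},{s,t},{p,q,t}} V3={{p},{p,q},{p,r},{p,s},{p,t},{p,q,t},{p,r,s}}
  V12={{r,t},{s,t}} V13={{p,r},{p,s},{p,r,s}} V23={{p,q},{p,t},{p,q,t}}
C dims 3,3; δ0: rk_F2 2
Ȟ^0: (3−2)−0=1 ⇒ Z/2
Ȟ^1: (3−0)−2=1 ⇒ Z/2
Ȟ^2: (0−0)−0=0 ⇒ 0

Ȟ^0 ≅ Z/2, Ȟ^1 ≅ Z/2 and Ȟ^2 ≅ 0


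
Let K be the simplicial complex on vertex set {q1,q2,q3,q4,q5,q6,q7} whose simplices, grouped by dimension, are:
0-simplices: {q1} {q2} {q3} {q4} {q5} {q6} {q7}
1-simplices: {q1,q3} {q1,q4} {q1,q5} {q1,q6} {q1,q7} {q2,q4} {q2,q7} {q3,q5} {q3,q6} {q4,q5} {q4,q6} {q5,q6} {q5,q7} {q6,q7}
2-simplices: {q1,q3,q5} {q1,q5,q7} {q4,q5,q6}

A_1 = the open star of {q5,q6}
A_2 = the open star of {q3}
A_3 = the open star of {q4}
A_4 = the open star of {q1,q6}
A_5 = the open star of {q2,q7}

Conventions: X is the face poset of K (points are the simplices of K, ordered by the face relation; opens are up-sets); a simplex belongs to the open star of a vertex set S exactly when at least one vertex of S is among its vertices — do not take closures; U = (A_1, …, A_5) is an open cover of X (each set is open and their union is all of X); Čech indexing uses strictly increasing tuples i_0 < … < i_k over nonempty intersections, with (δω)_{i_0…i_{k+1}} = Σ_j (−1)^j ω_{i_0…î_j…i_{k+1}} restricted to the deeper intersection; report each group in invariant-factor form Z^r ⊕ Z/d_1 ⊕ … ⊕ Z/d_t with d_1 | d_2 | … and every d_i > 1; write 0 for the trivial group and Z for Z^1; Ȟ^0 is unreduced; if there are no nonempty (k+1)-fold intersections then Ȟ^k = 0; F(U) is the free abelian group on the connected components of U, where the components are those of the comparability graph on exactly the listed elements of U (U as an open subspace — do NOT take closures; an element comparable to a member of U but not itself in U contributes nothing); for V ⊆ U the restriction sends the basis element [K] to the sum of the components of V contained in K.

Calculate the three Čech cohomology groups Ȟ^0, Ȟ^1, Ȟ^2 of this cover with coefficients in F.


Ȟ^0(U;F) ≅ Z, Ȟ^1(U;F) ≅ Z^5, Ȟ^2(U;F) ≅ 0

nonempty intersections:
  A1={{q5},{q6},{q1,q5},{q1,q6},{q3,q5},{q3,q6},{q4,q5},{q4,q6},{q5,q6},{q5,q7},{q6,q7},{q1,q3,q5},{q1,q5,q7},{q4,q5,q6}} A2={{q3},{q1,q3},{q3,q5},{q3,q6},{q1,q3,q5}} A3={{q4},{q1,q4},{q2,q4},{q4,q5},{q4,q6},{q4,q5,q6}} A4={{q1},{q6},{q1,q3},{q1,q4},{q1,q5},{q1,q6},{q1,q7},{q3,q6},{q4,q6},{q5,q6},{q6,q7},{q1,q3,q5},{q1,q5,q7},{q4,q5,q6}} A5={{q2},{q7},{q1,q7},{q2,q4},{q2,q7},{q5,q7},{q6,q7},{q1,q5,q7}}
  A12={{q3,q5},{q3,q6},{q1,q3,q5}} A13={{q4,q5},{q4,q6},{q4,q5,q6}} A14={{q6},{q1,q5},{q1,q6},{q3,q6},{q4,q6},{q5,q6},{q6,q7},{q1,q3,q5},{q1,q5,q7},{q4,q5,q6}} A15={{q5,q7},{q6,q7},{q1,q5,q7}} A24={{q1,q3},{q3,q6},{q1,q3,q5}} A34={{q1,q4},{q4,q6},{q4,q5,q6}} A35={{q2,q4}} A45={{q1,q7},{q6,q7},{q1,q5,q7}}
  A124={{q3,q6},{q1,q3,q5}} A134={{q4,q6},{q4,q5,q6}} A145={{q6,q7},{q1,q5,q7}}
components per intersection:
  A1: {{q5},{q6},{q1,q5},{q1,q6},{q3,q5},{q3,q6},{q4,q5},{q4,q6},{q5,q6},{q5,q7},{q6,q7},{q1,q3,q5},{q1,q5,q7},{q4,q5,q6}}
  A2: {{q3},{q1,q3},{q3,q5},{q3,q6},{q1,q3,q5}}
  A3: {{q4},{q1,q4},{q2,q4},{q4,q5},{q4,q6},{q4,q5,q6}}
  A4: {{q1},{q6},{q1,q3},{q1,q4},{q1,q5},{q1,q6},{q1,q7},{q3,q6},{q4,q6},{q5,q6},{q6,q7},{q1,q3,q5},{q1,q5,q7},{q4,q5,q6}}
  A5: {{q2},{q7},{q1,q7},{q2,q4},{q2,q7},{q5,q7},{q6,q7},{q1,q5,q7}}
  A12: {{q3,q5},{q1,q3,q5}} {{q3,q6}}
  A13: {{q4,q5},{q4,q6},{q4,q5,q6}}
  A14: {{q6},{q1,q6},{q3,q6},{q4,q6},{q5,q6},{q6,q7},{q4,q5,q6}} {{q1,q5},{q1,q3,q5},{q1,q5,q7}}
  A15: {{q5,q7},{q1,q5,q7}} {{q6,q7}}
  A24: {{q1,q3},{q1,q3,q5}} {{q3,q6}}
  A34: {{q1,q4}} {{q4,q6},{q4,q5,q6}}
  A35: {{q2,q4}}
  A45: {{q1,q7},{q1,q5,q7}} {{q6,q7}}
  A124: {{q3,q6}} {{q1,q3,q5}}
  A134: {{q4,q6},{q4,q5,q6}}
  A145: {{q6,q7}} {{q1,q5,q7}}
C dims 5,14,5; δ0: rk 4, SNF 1^4; δ1: rk 5, SNF 1^5
Ȟ^0: (5−4)−0=1 ⇒ Z
Ȟ^1: (14−5)−4=5 ⇒ Z^5
Ȟ^2: (5−0)−5=0 ⇒ 0


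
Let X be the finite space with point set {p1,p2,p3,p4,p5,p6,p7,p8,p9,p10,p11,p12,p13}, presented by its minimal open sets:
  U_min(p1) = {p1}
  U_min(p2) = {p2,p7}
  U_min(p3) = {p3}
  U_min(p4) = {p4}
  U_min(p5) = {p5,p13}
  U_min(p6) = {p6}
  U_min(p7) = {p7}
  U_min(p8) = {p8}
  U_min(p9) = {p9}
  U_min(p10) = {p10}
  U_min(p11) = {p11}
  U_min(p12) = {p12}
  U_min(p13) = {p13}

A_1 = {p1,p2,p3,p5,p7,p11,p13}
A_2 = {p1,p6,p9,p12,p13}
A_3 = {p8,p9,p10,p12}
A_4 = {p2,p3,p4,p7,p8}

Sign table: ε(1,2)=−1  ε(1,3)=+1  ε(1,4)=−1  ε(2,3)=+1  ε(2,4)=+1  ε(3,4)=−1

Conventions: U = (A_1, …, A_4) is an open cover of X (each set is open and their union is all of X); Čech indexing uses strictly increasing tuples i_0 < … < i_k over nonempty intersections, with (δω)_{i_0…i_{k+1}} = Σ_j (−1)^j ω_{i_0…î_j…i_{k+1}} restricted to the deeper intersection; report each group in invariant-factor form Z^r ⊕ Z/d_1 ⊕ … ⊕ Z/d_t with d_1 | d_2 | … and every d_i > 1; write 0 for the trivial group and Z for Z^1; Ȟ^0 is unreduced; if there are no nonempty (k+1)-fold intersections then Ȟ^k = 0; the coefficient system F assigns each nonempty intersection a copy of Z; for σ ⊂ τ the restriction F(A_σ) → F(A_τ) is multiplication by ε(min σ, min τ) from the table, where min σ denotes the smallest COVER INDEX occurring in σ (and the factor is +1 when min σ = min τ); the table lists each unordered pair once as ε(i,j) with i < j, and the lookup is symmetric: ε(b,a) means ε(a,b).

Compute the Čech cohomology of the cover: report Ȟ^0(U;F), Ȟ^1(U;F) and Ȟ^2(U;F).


intersection data:
  A12={p1,p13} A14={p2,p3,p7} A23={p9,p12} A34={p8}
C dims 4,4; δ0: rk 4, SNF 1^3·2
Ȟ^0 = (4 − 4) − 0 = 0, so Ȟ^0 ≅ 0
Ȟ^1 = (4 − 0) − 4 = 0 plus torsion [2], so Ȟ^1 ≅ Z/2
Ȟ^2 = (0 − 0) − 0 = 0, so Ȟ^2 ≅ 0

Ȟ^0(U;F) ≅ 0, Ȟ^1(U;F) ≅ Z/2, Ȟ^2(U;F) ≅ 0


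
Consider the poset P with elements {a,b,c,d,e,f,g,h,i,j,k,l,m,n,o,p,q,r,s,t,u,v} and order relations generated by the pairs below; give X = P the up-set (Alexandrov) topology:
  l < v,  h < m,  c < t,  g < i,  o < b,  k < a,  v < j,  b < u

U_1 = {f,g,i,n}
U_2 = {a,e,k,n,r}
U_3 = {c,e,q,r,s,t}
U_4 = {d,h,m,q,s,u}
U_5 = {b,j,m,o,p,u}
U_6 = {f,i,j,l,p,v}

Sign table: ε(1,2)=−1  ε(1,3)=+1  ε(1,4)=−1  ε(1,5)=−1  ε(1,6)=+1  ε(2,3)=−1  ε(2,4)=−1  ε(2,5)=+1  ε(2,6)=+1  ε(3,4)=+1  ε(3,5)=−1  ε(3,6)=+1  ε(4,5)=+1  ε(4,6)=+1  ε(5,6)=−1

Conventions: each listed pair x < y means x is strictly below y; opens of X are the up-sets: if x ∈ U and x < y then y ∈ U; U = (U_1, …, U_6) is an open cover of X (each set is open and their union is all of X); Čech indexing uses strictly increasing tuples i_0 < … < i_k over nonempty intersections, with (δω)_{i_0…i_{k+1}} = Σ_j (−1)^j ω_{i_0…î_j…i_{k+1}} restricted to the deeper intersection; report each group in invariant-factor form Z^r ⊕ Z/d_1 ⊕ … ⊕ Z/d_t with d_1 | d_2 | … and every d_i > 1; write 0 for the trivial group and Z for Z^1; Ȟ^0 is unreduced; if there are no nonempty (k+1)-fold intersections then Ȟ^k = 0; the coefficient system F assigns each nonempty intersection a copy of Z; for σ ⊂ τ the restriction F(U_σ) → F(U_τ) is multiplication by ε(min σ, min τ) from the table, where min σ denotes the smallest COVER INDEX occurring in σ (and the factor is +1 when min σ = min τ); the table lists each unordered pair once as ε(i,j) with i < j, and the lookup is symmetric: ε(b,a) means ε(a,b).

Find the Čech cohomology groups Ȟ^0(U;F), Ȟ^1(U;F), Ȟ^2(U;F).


nerve of the cover:
  U12={n} U16={f,i} U23={e,r} U34={q,s} U45={m,u} U56={j,p}
C dims 6,6; δ0: rk 6, SNF 1^5·2
Ȟ^0 = (6 − 6) − 0 = 0, so Ȟ^0 ≅ 0
Ȟ^1 = (6 − 0) − 6 = 0 plus torsion [2], so Ȟ^1 ≅ Z/2
Ȟ^2 = (0 − 0) − 0 = 0, so Ȟ^2 ≅ 0

Ȟ^0 = 0; Ȟ^1 = Z/2; Ȟ^2 = 0


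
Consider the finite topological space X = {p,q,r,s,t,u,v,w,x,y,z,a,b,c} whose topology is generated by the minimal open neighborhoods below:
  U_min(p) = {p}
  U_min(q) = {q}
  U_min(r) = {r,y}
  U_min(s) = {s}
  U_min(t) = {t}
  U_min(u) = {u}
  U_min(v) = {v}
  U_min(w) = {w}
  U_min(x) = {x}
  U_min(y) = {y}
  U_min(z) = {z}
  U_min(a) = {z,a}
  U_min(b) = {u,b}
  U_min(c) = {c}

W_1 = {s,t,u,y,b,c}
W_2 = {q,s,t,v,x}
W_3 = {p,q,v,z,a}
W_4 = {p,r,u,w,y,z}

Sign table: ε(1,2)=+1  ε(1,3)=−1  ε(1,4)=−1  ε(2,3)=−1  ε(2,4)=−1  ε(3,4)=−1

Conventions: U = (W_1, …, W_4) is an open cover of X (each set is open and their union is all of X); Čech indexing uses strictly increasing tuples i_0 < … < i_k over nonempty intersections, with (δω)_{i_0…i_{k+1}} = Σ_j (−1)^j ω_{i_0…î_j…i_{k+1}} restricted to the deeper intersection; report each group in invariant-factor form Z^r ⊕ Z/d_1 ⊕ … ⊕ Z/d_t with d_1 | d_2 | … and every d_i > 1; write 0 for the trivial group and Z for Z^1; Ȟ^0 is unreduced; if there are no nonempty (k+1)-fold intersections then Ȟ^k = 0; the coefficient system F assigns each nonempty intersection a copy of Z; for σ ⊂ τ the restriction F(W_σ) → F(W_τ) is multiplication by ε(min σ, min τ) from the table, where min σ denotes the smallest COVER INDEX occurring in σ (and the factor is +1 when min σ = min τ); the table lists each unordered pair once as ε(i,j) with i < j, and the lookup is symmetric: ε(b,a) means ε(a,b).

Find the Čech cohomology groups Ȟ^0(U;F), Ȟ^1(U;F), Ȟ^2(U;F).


nonempty intersections:
  W12={s,t} W14={u,y} W23={q,v} W34={p,z}
C dims 4,4; δ0: rk 4, SNF 1^3·2
Ȟ^0: (4−4)−0=0 ⇒ 0
Ȟ^1: (4−0)−4=0 plus torsion [2] ⇒ Z/2
Ȟ^2: (0−0)−0=0 ⇒ 0

Ȟ^0(U;F) ≅ 0, Ȟ^1(U;F) ≅ Z/2 and Ȟ^2(U;F) ≅ 0


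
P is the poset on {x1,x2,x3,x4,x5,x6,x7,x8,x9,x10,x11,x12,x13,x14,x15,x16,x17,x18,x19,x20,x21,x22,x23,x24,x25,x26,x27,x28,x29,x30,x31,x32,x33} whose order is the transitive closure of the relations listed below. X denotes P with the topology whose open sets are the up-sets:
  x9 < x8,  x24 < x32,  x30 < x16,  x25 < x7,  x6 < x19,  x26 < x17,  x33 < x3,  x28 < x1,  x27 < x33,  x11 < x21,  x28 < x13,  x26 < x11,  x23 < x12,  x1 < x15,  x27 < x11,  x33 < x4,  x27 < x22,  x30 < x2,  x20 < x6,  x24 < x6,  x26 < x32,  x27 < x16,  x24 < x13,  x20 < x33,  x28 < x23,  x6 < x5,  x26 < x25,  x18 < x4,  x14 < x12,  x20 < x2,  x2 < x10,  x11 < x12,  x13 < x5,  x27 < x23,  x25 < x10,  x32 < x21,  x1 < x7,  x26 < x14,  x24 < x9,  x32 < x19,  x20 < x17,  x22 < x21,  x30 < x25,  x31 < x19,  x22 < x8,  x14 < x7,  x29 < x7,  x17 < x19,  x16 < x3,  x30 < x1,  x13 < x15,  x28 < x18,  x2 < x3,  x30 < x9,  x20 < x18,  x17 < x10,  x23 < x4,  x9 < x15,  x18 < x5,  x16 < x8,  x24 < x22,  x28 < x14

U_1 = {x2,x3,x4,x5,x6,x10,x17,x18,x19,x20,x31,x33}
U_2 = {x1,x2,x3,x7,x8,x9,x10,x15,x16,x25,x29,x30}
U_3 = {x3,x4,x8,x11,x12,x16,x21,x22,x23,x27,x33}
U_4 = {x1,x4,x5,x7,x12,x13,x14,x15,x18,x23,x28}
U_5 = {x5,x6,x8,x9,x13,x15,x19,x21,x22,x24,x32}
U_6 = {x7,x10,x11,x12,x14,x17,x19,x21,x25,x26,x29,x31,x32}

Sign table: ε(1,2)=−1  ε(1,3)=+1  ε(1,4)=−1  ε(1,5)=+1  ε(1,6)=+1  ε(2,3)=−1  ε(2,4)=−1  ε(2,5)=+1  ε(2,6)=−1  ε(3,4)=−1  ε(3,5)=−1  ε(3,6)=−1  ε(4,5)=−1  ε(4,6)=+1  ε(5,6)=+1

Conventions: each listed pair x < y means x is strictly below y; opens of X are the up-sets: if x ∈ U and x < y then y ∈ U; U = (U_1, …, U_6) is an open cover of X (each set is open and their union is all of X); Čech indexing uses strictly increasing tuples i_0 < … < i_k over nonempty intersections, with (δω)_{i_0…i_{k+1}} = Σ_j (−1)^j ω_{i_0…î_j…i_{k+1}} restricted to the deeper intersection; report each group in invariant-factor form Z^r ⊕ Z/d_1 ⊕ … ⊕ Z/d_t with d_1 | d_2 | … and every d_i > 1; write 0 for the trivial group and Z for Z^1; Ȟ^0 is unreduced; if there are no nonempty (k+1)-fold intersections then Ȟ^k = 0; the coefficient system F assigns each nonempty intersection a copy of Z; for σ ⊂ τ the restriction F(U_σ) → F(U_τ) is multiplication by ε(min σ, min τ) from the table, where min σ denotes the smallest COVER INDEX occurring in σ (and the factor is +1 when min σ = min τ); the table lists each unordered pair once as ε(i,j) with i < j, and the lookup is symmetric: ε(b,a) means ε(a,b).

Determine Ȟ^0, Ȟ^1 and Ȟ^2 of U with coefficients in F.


nerve simplices:
  U12={x2,x3,x10} U13={x3,x4,x33} U14={x4,x5,x18} U15={x5,x6,x19} U16={x10,x17,x19,x31} U23={x3,x8,x16} U24={x1,x7,x15} U25={x8,x9,x15} U26={x7,x10,x25,x29} U34={x4,x12,x23} U35={x8,x21,x22} U36={x11,x12,x21} U45={x5,x13,x15} U46={x7,x12,x14} U56={x19,x21,x32}
  U123={x3} U126={x10} U134={x4} U145={x5} U156={x19} U235={x8} U245={x15} U246={x7} U346={x12} U356={x21}
C dims 6,15,10; δ0: rk 6, SNF 1^5·2; δ1: rk 9, SNF 1^9
degree 0: 6−6−0 = 0 → Ȟ^0 ≅ 0
degree 1: 15−9−6 = 0 plus torsion [2] → Ȟ^1 ≅ Z/2
degree 2: 10−0−9 = 1 → Ȟ^2 ≅ Z

Ȟ^0(U;F) ≅ 0, Ȟ^1(U;F) ≅ Z/2, Ȟ^2(U;F) ≅ Z


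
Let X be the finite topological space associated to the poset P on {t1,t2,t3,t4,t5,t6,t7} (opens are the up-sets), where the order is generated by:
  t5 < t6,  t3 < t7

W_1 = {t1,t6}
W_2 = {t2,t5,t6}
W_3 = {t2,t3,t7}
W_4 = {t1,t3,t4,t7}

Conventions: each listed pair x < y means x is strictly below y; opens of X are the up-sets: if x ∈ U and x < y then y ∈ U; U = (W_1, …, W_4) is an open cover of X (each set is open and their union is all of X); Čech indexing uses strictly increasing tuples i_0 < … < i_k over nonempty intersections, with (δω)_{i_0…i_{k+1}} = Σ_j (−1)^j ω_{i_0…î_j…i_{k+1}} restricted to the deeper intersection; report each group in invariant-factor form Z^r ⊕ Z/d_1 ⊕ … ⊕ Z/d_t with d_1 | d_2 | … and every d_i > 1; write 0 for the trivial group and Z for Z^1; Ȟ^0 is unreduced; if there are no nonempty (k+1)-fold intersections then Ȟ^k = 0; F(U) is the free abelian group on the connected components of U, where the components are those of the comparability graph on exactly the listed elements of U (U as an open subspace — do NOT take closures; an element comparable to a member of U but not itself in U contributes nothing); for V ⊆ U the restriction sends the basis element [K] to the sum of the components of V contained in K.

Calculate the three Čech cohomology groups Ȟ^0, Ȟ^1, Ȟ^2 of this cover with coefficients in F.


nonempty intersections:
  W12={t6} W14={t1} W23={t2} W34={t3,t7}
components per intersection:
  W1: {t1} {t6}
  W2: {t2} {t5,t6}
  W3: {t2} {t3,t7}
  W4: {t1} {t3,t7} {t4}
  W12: {t6}
  W14: {t1}
  W23: {t2}
  W34: {t3,t7}
C dims 9,4; δ0: rk 4, SNF 1^4
Ȟ^0: (9−4)−0=5 ⇒ Z^5
Ȟ^1: (4−0)−4=0 ⇒ 0
Ȟ^2: (0−0)−0=0 ⇒ 0

Ȟ^0(U;F) ≅ Z^5, Ȟ^1(U;F) ≅ 0 and Ȟ^2(U;F) ≅ 0


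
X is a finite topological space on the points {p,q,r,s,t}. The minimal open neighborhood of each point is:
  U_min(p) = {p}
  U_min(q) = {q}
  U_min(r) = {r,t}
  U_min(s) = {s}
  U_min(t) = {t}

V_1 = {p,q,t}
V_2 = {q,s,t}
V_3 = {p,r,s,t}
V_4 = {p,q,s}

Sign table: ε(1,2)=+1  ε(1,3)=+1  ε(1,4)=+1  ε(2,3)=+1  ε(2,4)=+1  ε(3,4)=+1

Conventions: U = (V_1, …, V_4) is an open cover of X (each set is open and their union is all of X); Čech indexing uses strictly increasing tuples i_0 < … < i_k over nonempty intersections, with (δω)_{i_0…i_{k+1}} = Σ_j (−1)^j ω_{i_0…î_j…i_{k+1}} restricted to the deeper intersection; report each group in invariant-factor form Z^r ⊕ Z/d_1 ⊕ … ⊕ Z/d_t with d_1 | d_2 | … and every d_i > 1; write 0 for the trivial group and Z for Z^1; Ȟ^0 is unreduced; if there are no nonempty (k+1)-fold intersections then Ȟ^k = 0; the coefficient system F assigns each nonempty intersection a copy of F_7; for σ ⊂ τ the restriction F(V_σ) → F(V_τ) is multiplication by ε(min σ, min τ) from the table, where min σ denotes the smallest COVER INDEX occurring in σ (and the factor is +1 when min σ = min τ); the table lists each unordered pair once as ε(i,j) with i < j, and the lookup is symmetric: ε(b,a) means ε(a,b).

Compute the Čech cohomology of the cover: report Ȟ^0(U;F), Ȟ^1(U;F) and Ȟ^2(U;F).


intersection data:
  V12={q,t} V13={p,t} V14={p,q} V23={s,t} V24={q,s} V34={p,s}
  V123={t} V124={q} V134={p} V234={s}
C dims 4,6,4; δ0: rk_F7 3; δ1: rk_F7 3
Ȟ^0 = (4 − 3) − 0 = 1, so Ȟ^0 ≅ Z/7
Ȟ^1 = (6 − 3) − 3 = 0, so Ȟ^1 ≅ 0
Ȟ^2 = (4 − 0) − 3 = 1, so Ȟ^2 ≅ Z/7

Ȟ^0 ≅ Z/7; Ȟ^1 ≅ 0; Ȟ^2 ≅ Z/7


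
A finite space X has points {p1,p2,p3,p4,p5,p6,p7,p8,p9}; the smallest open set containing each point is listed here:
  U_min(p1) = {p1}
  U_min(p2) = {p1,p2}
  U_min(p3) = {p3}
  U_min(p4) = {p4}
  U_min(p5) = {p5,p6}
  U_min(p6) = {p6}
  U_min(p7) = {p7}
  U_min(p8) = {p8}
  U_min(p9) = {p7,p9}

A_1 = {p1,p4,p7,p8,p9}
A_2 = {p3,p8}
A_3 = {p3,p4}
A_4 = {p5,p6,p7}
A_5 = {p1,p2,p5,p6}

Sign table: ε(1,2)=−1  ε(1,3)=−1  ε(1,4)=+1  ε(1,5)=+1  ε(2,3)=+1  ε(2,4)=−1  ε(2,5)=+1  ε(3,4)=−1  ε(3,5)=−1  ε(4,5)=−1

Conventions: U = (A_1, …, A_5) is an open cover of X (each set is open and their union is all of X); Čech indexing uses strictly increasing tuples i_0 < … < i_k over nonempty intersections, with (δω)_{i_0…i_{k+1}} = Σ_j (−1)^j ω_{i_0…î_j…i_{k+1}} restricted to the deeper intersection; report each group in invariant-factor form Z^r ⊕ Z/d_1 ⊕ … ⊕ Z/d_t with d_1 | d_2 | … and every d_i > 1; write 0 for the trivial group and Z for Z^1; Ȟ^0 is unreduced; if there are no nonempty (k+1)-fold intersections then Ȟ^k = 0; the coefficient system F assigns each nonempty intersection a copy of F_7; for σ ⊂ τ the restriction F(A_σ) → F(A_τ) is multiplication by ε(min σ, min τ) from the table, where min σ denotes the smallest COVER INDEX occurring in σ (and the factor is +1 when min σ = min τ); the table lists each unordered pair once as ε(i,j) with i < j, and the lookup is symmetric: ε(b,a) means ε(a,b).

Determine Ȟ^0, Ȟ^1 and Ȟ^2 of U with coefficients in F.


nerve simplices:
  A12={p8} A13={p4} A14={p7} A15={p1} A23={p3} A45={p5,p6}
C dims 5,6; δ0: rk_F7 5
degree 0: 5−5−0 = 0 → Ȟ^0 ≅ 0
degree 1: 6−0−5 = 1 → Ȟ^1 ≅ Z/7
degree 2: 0−0−0 = 0 → Ȟ^2 ≅ 0

Ȟ^0 ≅ 0; Ȟ^1 ≅ Z/7; Ȟ^2 ≅ 0


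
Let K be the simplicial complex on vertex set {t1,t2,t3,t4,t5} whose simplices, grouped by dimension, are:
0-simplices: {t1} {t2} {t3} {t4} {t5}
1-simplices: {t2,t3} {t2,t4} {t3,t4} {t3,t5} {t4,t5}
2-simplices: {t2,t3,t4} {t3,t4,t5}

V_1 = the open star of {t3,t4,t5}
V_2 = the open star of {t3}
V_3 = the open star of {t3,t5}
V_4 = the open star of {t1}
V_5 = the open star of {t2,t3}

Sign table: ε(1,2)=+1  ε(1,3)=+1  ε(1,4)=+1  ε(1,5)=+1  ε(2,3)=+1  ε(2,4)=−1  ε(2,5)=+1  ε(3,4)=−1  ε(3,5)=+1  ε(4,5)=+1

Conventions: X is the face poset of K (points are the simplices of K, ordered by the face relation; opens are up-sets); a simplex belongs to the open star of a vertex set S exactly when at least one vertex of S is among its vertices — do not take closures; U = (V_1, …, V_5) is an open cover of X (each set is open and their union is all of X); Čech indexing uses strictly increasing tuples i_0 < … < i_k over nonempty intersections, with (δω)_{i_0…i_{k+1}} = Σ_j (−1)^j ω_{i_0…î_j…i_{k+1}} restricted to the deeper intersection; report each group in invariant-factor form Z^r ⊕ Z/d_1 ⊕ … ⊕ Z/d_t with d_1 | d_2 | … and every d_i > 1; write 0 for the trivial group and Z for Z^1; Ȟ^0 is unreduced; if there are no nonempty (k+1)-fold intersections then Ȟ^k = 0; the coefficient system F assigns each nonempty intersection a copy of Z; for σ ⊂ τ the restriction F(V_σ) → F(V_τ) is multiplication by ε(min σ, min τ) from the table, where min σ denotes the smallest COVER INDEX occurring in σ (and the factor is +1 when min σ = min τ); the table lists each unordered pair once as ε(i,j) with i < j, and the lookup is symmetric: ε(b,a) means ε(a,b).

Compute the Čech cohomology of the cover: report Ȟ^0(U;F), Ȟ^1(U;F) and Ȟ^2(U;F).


nonempty intersections:
  V1={{t3},{t4},{t5},{t2,t3},{t2,t4},{t3,t4},{t3,t5},{t4,t5},{t2,t3,t4},{t3,t4,t5}} V2={{t3},{t2,t3},{t3,t4},{t3,t5},{t2,t3,t4},{t3,t4,t5}} V3={{t3},{t5},{t2,t3},{t3,t4},{t3,t5},{t4,t5},{t2,t3,t4},{t3,t4,t5}} V4={{t1}} V5={{t2},{t3},{t2,t3},{t2,t4},{t3,t4},{t3,t5},{t2,t3,t4},{t3,t4,t5}}
  V12={{t3},{t2,t3},{t3,t4},{t3,t5},{t2,t3,t4},{t3,t4,t5}} V13={{t3},{t5},{t2,t3},{t3,t4},{t3,t5},{t4,t5},{t2,t3,t4},{t3,t4,t5}} V15={{t3},{t2,t3},{t2,t4},{t3,t4},{t3,t5},{t2,t3,t4},{t3,t4,t5}} V23={{t3},{t2,t3},{t3,t4},{t3,t5},{t2,t3,t4},{t3,t4,t5}} V25={{t3},{t2,t3},{t3,t4},{t3,t5},{t2,t3,t4},{t3,t4,t5}} V35={{t3},{t2,t3},{t3,t4},{t3,t5},{t2,t3,t4},{t3,t4,t5}}
  V123={{t3},{t2,t3},{t3,t4},{t3,t5},{t2,t3,t4},{t3,t4,t5}} V125={{t3},{t2,t3},{t3,t4},{t3,t5},{t2,t3,t4},{t3,t4,t5}} V135={{t3},{t2,t3},{t3,t4},{t3,t5},{t2,t3,t4},{t3,t4,t5}} V235={{t3},{t2,t3},{t3,t4},{t3,t5},{t2,t3,t4},{t3,t4,t5}}
  V1235={{t3},{t2,t3},{t3,t4},{t3,t5},{t2,t3,t4},{t3,t4,t5}}
C dims 5,6,4,1; δ0: rk 3, SNF 1^3; δ1: rk 3, SNF 1^3; δ2: rk 1, SNF 1^1
Ȟ^0: (5−3)−0=2 ⇒ Z^2
Ȟ^1: (6−3)−3=0 ⇒ 0
Ȟ^2: (4−1)−3=0 ⇒ 0

Ȟ^0(U;F) ≅ Z^2, Ȟ^1(U;F) ≅ 0, Ȟ^2(U;F) ≅ 0


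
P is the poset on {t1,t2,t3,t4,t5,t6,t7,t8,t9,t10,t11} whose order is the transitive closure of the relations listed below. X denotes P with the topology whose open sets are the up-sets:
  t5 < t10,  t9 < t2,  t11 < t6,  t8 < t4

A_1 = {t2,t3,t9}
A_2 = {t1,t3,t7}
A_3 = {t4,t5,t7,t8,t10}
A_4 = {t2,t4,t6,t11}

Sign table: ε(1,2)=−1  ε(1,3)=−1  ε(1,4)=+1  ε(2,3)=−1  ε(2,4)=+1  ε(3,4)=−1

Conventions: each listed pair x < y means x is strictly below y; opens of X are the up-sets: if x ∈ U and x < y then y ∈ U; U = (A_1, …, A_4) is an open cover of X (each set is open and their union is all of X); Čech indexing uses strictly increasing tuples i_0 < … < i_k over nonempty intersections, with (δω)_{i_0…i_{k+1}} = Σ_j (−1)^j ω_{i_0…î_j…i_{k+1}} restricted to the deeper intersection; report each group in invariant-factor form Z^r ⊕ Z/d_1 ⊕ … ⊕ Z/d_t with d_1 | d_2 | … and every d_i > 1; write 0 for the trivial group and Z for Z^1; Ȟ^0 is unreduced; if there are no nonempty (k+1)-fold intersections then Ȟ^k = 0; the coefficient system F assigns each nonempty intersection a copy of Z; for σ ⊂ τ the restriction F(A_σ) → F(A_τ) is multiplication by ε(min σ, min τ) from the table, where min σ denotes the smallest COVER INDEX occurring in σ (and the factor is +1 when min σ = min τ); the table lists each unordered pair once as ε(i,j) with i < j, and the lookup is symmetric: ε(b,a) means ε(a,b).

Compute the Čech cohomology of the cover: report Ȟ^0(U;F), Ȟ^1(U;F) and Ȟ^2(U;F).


nerve of the cover:
  A12={t3} A14={t2} A23={t7} A34={t4}
C dims 4,4; δ0: rk 4, SNF 1^3·2
Ȟ^0 = (4 − 4) − 0 = 0, so Ȟ^0 ≅ 0
Ȟ^1 = (4 − 0) − 4 = 0 plus torsion [2], so Ȟ^1 ≅ Z/2
Ȟ^2 = (0 − 0) − 0 = 0, so Ȟ^2 ≅ 0

Ȟ^0 = 0,  Ȟ^1 = Z/2,  Ȟ^2 = 0
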